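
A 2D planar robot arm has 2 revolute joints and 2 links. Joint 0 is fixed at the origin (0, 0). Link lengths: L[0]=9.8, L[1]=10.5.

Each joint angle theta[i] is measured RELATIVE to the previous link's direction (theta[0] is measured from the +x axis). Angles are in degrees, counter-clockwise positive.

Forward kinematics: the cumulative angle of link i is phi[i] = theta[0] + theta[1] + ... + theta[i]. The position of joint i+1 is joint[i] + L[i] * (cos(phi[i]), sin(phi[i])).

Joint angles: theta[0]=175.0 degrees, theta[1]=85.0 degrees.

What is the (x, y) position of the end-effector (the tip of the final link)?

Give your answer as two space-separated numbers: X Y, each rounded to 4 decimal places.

Answer: -11.5860 -9.4864

Derivation:
joint[0] = (0.0000, 0.0000)  (base)
link 0: phi[0] = 175 = 175 deg
  cos(175 deg) = -0.9962, sin(175 deg) = 0.0872
  joint[1] = (0.0000, 0.0000) + 9.8 * (-0.9962, 0.0872) = (0.0000 + -9.7627, 0.0000 + 0.8541) = (-9.7627, 0.8541)
link 1: phi[1] = 175 + 85 = 260 deg
  cos(260 deg) = -0.1736, sin(260 deg) = -0.9848
  joint[2] = (-9.7627, 0.8541) + 10.5 * (-0.1736, -0.9848) = (-9.7627 + -1.8233, 0.8541 + -10.3405) = (-11.5860, -9.4864)
End effector: (-11.5860, -9.4864)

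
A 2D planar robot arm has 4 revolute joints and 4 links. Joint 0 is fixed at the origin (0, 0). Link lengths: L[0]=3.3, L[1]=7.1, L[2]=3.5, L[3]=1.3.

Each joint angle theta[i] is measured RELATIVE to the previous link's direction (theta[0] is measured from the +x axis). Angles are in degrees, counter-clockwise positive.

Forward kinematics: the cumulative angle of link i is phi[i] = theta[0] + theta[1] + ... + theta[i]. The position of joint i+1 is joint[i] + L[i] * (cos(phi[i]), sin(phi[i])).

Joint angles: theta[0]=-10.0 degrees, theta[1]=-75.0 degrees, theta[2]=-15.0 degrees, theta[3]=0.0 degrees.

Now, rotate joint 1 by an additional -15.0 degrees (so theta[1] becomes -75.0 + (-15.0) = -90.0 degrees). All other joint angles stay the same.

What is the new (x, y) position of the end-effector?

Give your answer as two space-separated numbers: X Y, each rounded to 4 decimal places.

joint[0] = (0.0000, 0.0000)  (base)
link 0: phi[0] = -10 = -10 deg
  cos(-10 deg) = 0.9848, sin(-10 deg) = -0.1736
  joint[1] = (0.0000, 0.0000) + 3.3 * (0.9848, -0.1736) = (0.0000 + 3.2499, 0.0000 + -0.5730) = (3.2499, -0.5730)
link 1: phi[1] = -10 + -90 = -100 deg
  cos(-100 deg) = -0.1736, sin(-100 deg) = -0.9848
  joint[2] = (3.2499, -0.5730) + 7.1 * (-0.1736, -0.9848) = (3.2499 + -1.2329, -0.5730 + -6.9921) = (2.0170, -7.5652)
link 2: phi[2] = -10 + -90 + -15 = -115 deg
  cos(-115 deg) = -0.4226, sin(-115 deg) = -0.9063
  joint[3] = (2.0170, -7.5652) + 3.5 * (-0.4226, -0.9063) = (2.0170 + -1.4792, -7.5652 + -3.1721) = (0.5378, -10.7373)
link 3: phi[3] = -10 + -90 + -15 + 0 = -115 deg
  cos(-115 deg) = -0.4226, sin(-115 deg) = -0.9063
  joint[4] = (0.5378, -10.7373) + 1.3 * (-0.4226, -0.9063) = (0.5378 + -0.5494, -10.7373 + -1.1782) = (-0.0116, -11.9155)
End effector: (-0.0116, -11.9155)

Answer: -0.0116 -11.9155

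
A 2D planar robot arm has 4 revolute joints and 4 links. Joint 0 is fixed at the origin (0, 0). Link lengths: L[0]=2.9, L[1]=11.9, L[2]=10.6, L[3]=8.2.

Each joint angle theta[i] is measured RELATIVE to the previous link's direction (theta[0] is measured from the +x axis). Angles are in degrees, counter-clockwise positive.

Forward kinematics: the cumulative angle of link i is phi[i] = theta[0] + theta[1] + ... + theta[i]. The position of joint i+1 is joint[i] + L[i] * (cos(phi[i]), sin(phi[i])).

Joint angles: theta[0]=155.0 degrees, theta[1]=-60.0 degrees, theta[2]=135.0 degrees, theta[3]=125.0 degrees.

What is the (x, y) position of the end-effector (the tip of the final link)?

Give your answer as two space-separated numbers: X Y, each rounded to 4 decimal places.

joint[0] = (0.0000, 0.0000)  (base)
link 0: phi[0] = 155 = 155 deg
  cos(155 deg) = -0.9063, sin(155 deg) = 0.4226
  joint[1] = (0.0000, 0.0000) + 2.9 * (-0.9063, 0.4226) = (0.0000 + -2.6283, 0.0000 + 1.2256) = (-2.6283, 1.2256)
link 1: phi[1] = 155 + -60 = 95 deg
  cos(95 deg) = -0.0872, sin(95 deg) = 0.9962
  joint[2] = (-2.6283, 1.2256) + 11.9 * (-0.0872, 0.9962) = (-2.6283 + -1.0372, 1.2256 + 11.8547) = (-3.6654, 13.0803)
link 2: phi[2] = 155 + -60 + 135 = 230 deg
  cos(230 deg) = -0.6428, sin(230 deg) = -0.7660
  joint[3] = (-3.6654, 13.0803) + 10.6 * (-0.6428, -0.7660) = (-3.6654 + -6.8135, 13.0803 + -8.1201) = (-10.4790, 4.9602)
link 3: phi[3] = 155 + -60 + 135 + 125 = 355 deg
  cos(355 deg) = 0.9962, sin(355 deg) = -0.0872
  joint[4] = (-10.4790, 4.9602) + 8.2 * (0.9962, -0.0872) = (-10.4790 + 8.1688, 4.9602 + -0.7147) = (-2.3102, 4.2456)
End effector: (-2.3102, 4.2456)

Answer: -2.3102 4.2456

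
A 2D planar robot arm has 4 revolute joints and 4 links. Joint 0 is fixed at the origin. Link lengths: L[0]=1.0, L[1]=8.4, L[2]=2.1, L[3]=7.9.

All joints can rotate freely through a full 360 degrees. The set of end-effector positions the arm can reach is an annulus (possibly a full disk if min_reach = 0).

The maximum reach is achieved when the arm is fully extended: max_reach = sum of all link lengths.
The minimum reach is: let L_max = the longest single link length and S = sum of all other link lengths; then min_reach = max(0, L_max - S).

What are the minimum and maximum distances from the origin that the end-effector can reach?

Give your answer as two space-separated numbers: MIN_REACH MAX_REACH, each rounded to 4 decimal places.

Link lengths: [1.0, 8.4, 2.1, 7.9]
max_reach = 1 + 8.4 + 2.1 + 7.9 = 19.4
L_max = max([1.0, 8.4, 2.1, 7.9]) = 8.4
S (sum of others) = 19.4 - 8.4 = 11
min_reach = max(0, 8.4 - 11) = max(0, -2.6) = 0

Answer: 0.0000 19.4000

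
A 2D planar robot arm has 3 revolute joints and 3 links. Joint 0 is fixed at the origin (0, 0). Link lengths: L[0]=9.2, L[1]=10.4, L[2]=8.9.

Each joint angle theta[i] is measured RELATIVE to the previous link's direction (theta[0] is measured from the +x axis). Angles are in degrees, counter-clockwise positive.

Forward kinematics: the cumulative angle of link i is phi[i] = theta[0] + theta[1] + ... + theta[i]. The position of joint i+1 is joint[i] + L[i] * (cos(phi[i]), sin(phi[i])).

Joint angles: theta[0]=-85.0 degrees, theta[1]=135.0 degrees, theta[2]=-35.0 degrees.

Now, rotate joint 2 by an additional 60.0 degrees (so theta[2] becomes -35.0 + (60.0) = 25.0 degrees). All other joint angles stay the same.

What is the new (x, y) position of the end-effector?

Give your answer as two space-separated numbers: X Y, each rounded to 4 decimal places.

Answer: 9.7903 7.3986

Derivation:
joint[0] = (0.0000, 0.0000)  (base)
link 0: phi[0] = -85 = -85 deg
  cos(-85 deg) = 0.0872, sin(-85 deg) = -0.9962
  joint[1] = (0.0000, 0.0000) + 9.2 * (0.0872, -0.9962) = (0.0000 + 0.8018, 0.0000 + -9.1650) = (0.8018, -9.1650)
link 1: phi[1] = -85 + 135 = 50 deg
  cos(50 deg) = 0.6428, sin(50 deg) = 0.7660
  joint[2] = (0.8018, -9.1650) + 10.4 * (0.6428, 0.7660) = (0.8018 + 6.6850, -9.1650 + 7.9669) = (7.4868, -1.1981)
link 2: phi[2] = -85 + 135 + 25 = 75 deg
  cos(75 deg) = 0.2588, sin(75 deg) = 0.9659
  joint[3] = (7.4868, -1.1981) + 8.9 * (0.2588, 0.9659) = (7.4868 + 2.3035, -1.1981 + 8.5967) = (9.7903, 7.3986)
End effector: (9.7903, 7.3986)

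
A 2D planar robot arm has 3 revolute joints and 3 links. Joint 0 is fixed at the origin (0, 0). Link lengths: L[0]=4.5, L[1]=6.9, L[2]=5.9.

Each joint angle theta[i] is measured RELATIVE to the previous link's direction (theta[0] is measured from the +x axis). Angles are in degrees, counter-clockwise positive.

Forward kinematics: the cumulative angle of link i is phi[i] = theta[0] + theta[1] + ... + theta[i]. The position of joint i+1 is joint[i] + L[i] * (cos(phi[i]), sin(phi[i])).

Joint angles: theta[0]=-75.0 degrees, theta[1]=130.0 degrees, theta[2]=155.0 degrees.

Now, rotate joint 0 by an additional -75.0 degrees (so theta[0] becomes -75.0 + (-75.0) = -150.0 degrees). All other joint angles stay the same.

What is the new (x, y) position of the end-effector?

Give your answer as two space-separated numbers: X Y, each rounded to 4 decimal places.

joint[0] = (0.0000, 0.0000)  (base)
link 0: phi[0] = -150 = -150 deg
  cos(-150 deg) = -0.8660, sin(-150 deg) = -0.5000
  joint[1] = (0.0000, 0.0000) + 4.5 * (-0.8660, -0.5000) = (0.0000 + -3.8971, 0.0000 + -2.2500) = (-3.8971, -2.2500)
link 1: phi[1] = -150 + 130 = -20 deg
  cos(-20 deg) = 0.9397, sin(-20 deg) = -0.3420
  joint[2] = (-3.8971, -2.2500) + 6.9 * (0.9397, -0.3420) = (-3.8971 + 6.4839, -2.2500 + -2.3599) = (2.5868, -4.6099)
link 2: phi[2] = -150 + 130 + 155 = 135 deg
  cos(135 deg) = -0.7071, sin(135 deg) = 0.7071
  joint[3] = (2.5868, -4.6099) + 5.9 * (-0.7071, 0.7071) = (2.5868 + -4.1719, -4.6099 + 4.1719) = (-1.5852, -0.4380)
End effector: (-1.5852, -0.4380)

Answer: -1.5852 -0.4380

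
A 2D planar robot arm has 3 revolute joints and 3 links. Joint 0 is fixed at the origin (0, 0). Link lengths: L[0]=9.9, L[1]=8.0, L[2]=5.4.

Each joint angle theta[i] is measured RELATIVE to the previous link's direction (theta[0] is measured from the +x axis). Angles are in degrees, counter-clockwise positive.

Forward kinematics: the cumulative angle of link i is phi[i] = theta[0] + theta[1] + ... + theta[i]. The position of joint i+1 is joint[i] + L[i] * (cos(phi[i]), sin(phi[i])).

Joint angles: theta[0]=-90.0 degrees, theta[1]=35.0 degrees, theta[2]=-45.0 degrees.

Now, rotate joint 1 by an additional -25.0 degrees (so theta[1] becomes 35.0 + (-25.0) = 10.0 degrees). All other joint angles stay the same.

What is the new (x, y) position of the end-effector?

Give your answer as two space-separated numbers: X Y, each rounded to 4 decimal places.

joint[0] = (0.0000, 0.0000)  (base)
link 0: phi[0] = -90 = -90 deg
  cos(-90 deg) = 0.0000, sin(-90 deg) = -1.0000
  joint[1] = (0.0000, 0.0000) + 9.9 * (0.0000, -1.0000) = (0.0000 + 0.0000, 0.0000 + -9.9000) = (0.0000, -9.9000)
link 1: phi[1] = -90 + 10 = -80 deg
  cos(-80 deg) = 0.1736, sin(-80 deg) = -0.9848
  joint[2] = (0.0000, -9.9000) + 8 * (0.1736, -0.9848) = (0.0000 + 1.3892, -9.9000 + -7.8785) = (1.3892, -17.7785)
link 2: phi[2] = -90 + 10 + -45 = -125 deg
  cos(-125 deg) = -0.5736, sin(-125 deg) = -0.8192
  joint[3] = (1.3892, -17.7785) + 5.4 * (-0.5736, -0.8192) = (1.3892 + -3.0973, -17.7785 + -4.4234) = (-1.7081, -22.2019)
End effector: (-1.7081, -22.2019)

Answer: -1.7081 -22.2019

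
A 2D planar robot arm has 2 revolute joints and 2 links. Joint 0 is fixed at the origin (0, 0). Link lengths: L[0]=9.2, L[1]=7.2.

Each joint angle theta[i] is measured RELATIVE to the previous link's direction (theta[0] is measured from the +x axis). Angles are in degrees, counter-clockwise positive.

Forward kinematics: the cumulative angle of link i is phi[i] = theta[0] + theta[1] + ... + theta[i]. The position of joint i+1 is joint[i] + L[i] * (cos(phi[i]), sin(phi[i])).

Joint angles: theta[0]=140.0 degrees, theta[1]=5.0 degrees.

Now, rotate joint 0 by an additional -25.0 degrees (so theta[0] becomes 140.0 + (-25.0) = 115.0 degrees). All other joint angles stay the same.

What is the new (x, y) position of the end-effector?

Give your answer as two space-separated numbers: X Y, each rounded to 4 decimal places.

Answer: -7.4881 14.5734

Derivation:
joint[0] = (0.0000, 0.0000)  (base)
link 0: phi[0] = 115 = 115 deg
  cos(115 deg) = -0.4226, sin(115 deg) = 0.9063
  joint[1] = (0.0000, 0.0000) + 9.2 * (-0.4226, 0.9063) = (0.0000 + -3.8881, 0.0000 + 8.3380) = (-3.8881, 8.3380)
link 1: phi[1] = 115 + 5 = 120 deg
  cos(120 deg) = -0.5000, sin(120 deg) = 0.8660
  joint[2] = (-3.8881, 8.3380) + 7.2 * (-0.5000, 0.8660) = (-3.8881 + -3.6000, 8.3380 + 6.2354) = (-7.4881, 14.5734)
End effector: (-7.4881, 14.5734)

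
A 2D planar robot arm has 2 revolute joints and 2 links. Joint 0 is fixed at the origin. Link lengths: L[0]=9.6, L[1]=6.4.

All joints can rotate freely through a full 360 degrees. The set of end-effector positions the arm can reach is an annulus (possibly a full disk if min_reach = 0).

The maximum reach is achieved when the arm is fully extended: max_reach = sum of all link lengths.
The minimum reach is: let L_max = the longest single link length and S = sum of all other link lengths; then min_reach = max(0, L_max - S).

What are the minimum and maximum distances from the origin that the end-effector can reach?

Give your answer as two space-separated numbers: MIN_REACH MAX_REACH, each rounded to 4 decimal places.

Link lengths: [9.6, 6.4]
max_reach = 9.6 + 6.4 = 16
L_max = max([9.6, 6.4]) = 9.6
S (sum of others) = 16 - 9.6 = 6.4
min_reach = max(0, 9.6 - 6.4) = max(0, 3.2) = 3.2

Answer: 3.2000 16.0000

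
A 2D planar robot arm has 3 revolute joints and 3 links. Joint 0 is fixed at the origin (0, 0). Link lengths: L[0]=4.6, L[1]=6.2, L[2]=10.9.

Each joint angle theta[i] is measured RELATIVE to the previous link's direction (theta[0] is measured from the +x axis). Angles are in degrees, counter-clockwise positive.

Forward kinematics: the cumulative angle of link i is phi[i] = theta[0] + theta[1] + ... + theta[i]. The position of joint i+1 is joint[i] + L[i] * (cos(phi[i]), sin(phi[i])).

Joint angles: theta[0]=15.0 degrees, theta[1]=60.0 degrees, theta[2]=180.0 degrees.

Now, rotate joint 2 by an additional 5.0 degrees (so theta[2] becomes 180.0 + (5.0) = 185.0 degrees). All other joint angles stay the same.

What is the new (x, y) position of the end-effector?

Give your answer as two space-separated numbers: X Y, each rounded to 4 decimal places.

Answer: 4.1552 -3.5551

Derivation:
joint[0] = (0.0000, 0.0000)  (base)
link 0: phi[0] = 15 = 15 deg
  cos(15 deg) = 0.9659, sin(15 deg) = 0.2588
  joint[1] = (0.0000, 0.0000) + 4.6 * (0.9659, 0.2588) = (0.0000 + 4.4433, 0.0000 + 1.1906) = (4.4433, 1.1906)
link 1: phi[1] = 15 + 60 = 75 deg
  cos(75 deg) = 0.2588, sin(75 deg) = 0.9659
  joint[2] = (4.4433, 1.1906) + 6.2 * (0.2588, 0.9659) = (4.4433 + 1.6047, 1.1906 + 5.9887) = (6.0479, 7.1793)
link 2: phi[2] = 15 + 60 + 185 = 260 deg
  cos(260 deg) = -0.1736, sin(260 deg) = -0.9848
  joint[3] = (6.0479, 7.1793) + 10.9 * (-0.1736, -0.9848) = (6.0479 + -1.8928, 7.1793 + -10.7344) = (4.1552, -3.5551)
End effector: (4.1552, -3.5551)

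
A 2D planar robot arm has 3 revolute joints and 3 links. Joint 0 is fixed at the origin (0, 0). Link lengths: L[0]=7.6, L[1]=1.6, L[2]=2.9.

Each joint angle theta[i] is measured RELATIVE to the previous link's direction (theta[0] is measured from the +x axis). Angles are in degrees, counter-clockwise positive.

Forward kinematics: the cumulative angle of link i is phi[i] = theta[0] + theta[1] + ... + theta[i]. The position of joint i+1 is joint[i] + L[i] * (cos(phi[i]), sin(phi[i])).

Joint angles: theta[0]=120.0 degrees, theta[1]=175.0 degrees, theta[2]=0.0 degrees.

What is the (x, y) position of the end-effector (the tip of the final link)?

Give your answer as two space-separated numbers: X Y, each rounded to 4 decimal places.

Answer: -1.8982 2.5034

Derivation:
joint[0] = (0.0000, 0.0000)  (base)
link 0: phi[0] = 120 = 120 deg
  cos(120 deg) = -0.5000, sin(120 deg) = 0.8660
  joint[1] = (0.0000, 0.0000) + 7.6 * (-0.5000, 0.8660) = (0.0000 + -3.8000, 0.0000 + 6.5818) = (-3.8000, 6.5818)
link 1: phi[1] = 120 + 175 = 295 deg
  cos(295 deg) = 0.4226, sin(295 deg) = -0.9063
  joint[2] = (-3.8000, 6.5818) + 1.6 * (0.4226, -0.9063) = (-3.8000 + 0.6762, 6.5818 + -1.4501) = (-3.1238, 5.1317)
link 2: phi[2] = 120 + 175 + 0 = 295 deg
  cos(295 deg) = 0.4226, sin(295 deg) = -0.9063
  joint[3] = (-3.1238, 5.1317) + 2.9 * (0.4226, -0.9063) = (-3.1238 + 1.2256, 5.1317 + -2.6283) = (-1.8982, 2.5034)
End effector: (-1.8982, 2.5034)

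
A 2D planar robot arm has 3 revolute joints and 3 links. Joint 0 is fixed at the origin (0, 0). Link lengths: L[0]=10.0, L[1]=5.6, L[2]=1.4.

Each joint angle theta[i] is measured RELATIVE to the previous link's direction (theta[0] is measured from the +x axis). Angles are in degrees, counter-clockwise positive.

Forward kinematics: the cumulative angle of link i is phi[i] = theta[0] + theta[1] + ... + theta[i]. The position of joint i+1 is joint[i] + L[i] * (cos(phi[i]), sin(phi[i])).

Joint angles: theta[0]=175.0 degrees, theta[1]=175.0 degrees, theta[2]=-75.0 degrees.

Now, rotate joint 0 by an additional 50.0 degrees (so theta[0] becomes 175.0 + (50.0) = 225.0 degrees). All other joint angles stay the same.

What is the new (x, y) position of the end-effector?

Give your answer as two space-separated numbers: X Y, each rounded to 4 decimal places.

Answer: -1.6344 -4.2745

Derivation:
joint[0] = (0.0000, 0.0000)  (base)
link 0: phi[0] = 225 = 225 deg
  cos(225 deg) = -0.7071, sin(225 deg) = -0.7071
  joint[1] = (0.0000, 0.0000) + 10 * (-0.7071, -0.7071) = (0.0000 + -7.0711, 0.0000 + -7.0711) = (-7.0711, -7.0711)
link 1: phi[1] = 225 + 175 = 400 deg
  cos(400 deg) = 0.7660, sin(400 deg) = 0.6428
  joint[2] = (-7.0711, -7.0711) + 5.6 * (0.7660, 0.6428) = (-7.0711 + 4.2898, -7.0711 + 3.5996) = (-2.7812, -3.4715)
link 2: phi[2] = 225 + 175 + -75 = 325 deg
  cos(325 deg) = 0.8192, sin(325 deg) = -0.5736
  joint[3] = (-2.7812, -3.4715) + 1.4 * (0.8192, -0.5736) = (-2.7812 + 1.1468, -3.4715 + -0.8030) = (-1.6344, -4.2745)
End effector: (-1.6344, -4.2745)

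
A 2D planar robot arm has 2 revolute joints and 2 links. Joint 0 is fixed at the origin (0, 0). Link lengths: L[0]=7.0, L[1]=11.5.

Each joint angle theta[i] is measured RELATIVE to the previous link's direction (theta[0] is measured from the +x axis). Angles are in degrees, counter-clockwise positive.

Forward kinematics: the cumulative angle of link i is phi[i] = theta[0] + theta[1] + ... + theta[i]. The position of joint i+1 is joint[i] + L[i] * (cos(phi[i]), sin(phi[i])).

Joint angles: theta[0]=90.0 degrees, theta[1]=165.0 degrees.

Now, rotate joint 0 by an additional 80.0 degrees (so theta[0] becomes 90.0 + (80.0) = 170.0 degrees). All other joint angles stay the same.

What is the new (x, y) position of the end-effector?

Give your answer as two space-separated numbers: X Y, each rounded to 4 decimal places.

joint[0] = (0.0000, 0.0000)  (base)
link 0: phi[0] = 170 = 170 deg
  cos(170 deg) = -0.9848, sin(170 deg) = 0.1736
  joint[1] = (0.0000, 0.0000) + 7 * (-0.9848, 0.1736) = (0.0000 + -6.8937, 0.0000 + 1.2155) = (-6.8937, 1.2155)
link 1: phi[1] = 170 + 165 = 335 deg
  cos(335 deg) = 0.9063, sin(335 deg) = -0.4226
  joint[2] = (-6.8937, 1.2155) + 11.5 * (0.9063, -0.4226) = (-6.8937 + 10.4225, 1.2155 + -4.8601) = (3.5289, -3.6446)
End effector: (3.5289, -3.6446)

Answer: 3.5289 -3.6446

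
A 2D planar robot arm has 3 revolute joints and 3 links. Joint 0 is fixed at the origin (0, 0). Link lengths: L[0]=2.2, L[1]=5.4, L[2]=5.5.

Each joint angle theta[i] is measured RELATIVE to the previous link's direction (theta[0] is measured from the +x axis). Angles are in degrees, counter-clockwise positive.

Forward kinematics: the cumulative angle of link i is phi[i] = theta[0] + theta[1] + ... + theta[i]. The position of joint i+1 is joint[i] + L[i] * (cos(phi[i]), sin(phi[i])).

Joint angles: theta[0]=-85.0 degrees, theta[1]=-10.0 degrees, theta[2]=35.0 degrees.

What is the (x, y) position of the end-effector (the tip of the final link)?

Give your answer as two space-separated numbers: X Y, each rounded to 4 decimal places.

Answer: 2.4711 -12.3342

Derivation:
joint[0] = (0.0000, 0.0000)  (base)
link 0: phi[0] = -85 = -85 deg
  cos(-85 deg) = 0.0872, sin(-85 deg) = -0.9962
  joint[1] = (0.0000, 0.0000) + 2.2 * (0.0872, -0.9962) = (0.0000 + 0.1917, 0.0000 + -2.1916) = (0.1917, -2.1916)
link 1: phi[1] = -85 + -10 = -95 deg
  cos(-95 deg) = -0.0872, sin(-95 deg) = -0.9962
  joint[2] = (0.1917, -2.1916) + 5.4 * (-0.0872, -0.9962) = (0.1917 + -0.4706, -2.1916 + -5.3795) = (-0.2789, -7.5711)
link 2: phi[2] = -85 + -10 + 35 = -60 deg
  cos(-60 deg) = 0.5000, sin(-60 deg) = -0.8660
  joint[3] = (-0.2789, -7.5711) + 5.5 * (0.5000, -0.8660) = (-0.2789 + 2.7500, -7.5711 + -4.7631) = (2.4711, -12.3342)
End effector: (2.4711, -12.3342)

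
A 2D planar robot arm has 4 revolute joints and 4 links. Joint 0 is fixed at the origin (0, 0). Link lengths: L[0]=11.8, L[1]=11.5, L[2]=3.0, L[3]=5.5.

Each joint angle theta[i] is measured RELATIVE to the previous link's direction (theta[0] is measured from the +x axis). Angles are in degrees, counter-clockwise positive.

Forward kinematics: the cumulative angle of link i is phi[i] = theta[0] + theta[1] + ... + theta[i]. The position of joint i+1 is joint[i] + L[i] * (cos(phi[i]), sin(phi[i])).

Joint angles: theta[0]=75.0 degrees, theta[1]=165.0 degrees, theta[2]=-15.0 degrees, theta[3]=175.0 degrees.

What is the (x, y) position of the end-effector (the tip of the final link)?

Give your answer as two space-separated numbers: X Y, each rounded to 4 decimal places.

Answer: -0.6040 2.8526

Derivation:
joint[0] = (0.0000, 0.0000)  (base)
link 0: phi[0] = 75 = 75 deg
  cos(75 deg) = 0.2588, sin(75 deg) = 0.9659
  joint[1] = (0.0000, 0.0000) + 11.8 * (0.2588, 0.9659) = (0.0000 + 3.0541, 0.0000 + 11.3979) = (3.0541, 11.3979)
link 1: phi[1] = 75 + 165 = 240 deg
  cos(240 deg) = -0.5000, sin(240 deg) = -0.8660
  joint[2] = (3.0541, 11.3979) + 11.5 * (-0.5000, -0.8660) = (3.0541 + -5.7500, 11.3979 + -9.9593) = (-2.6959, 1.4386)
link 2: phi[2] = 75 + 165 + -15 = 225 deg
  cos(225 deg) = -0.7071, sin(225 deg) = -0.7071
  joint[3] = (-2.6959, 1.4386) + 3 * (-0.7071, -0.7071) = (-2.6959 + -2.1213, 1.4386 + -2.1213) = (-4.8173, -0.6827)
link 3: phi[3] = 75 + 165 + -15 + 175 = 400 deg
  cos(400 deg) = 0.7660, sin(400 deg) = 0.6428
  joint[4] = (-4.8173, -0.6827) + 5.5 * (0.7660, 0.6428) = (-4.8173 + 4.2132, -0.6827 + 3.5353) = (-0.6040, 2.8526)
End effector: (-0.6040, 2.8526)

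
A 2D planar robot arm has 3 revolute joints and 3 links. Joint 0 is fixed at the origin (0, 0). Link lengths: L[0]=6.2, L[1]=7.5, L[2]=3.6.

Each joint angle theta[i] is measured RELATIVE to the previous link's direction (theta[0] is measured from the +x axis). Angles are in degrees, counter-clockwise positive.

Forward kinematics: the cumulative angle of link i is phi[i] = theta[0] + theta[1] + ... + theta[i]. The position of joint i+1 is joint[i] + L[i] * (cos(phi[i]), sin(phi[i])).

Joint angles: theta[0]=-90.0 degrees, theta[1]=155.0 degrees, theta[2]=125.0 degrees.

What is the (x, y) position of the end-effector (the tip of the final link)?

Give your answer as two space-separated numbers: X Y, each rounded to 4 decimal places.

joint[0] = (0.0000, 0.0000)  (base)
link 0: phi[0] = -90 = -90 deg
  cos(-90 deg) = 0.0000, sin(-90 deg) = -1.0000
  joint[1] = (0.0000, 0.0000) + 6.2 * (0.0000, -1.0000) = (0.0000 + 0.0000, 0.0000 + -6.2000) = (0.0000, -6.2000)
link 1: phi[1] = -90 + 155 = 65 deg
  cos(65 deg) = 0.4226, sin(65 deg) = 0.9063
  joint[2] = (0.0000, -6.2000) + 7.5 * (0.4226, 0.9063) = (0.0000 + 3.1696, -6.2000 + 6.7973) = (3.1696, 0.5973)
link 2: phi[2] = -90 + 155 + 125 = 190 deg
  cos(190 deg) = -0.9848, sin(190 deg) = -0.1736
  joint[3] = (3.1696, 0.5973) + 3.6 * (-0.9848, -0.1736) = (3.1696 + -3.5453, 0.5973 + -0.6251) = (-0.3757, -0.0278)
End effector: (-0.3757, -0.0278)

Answer: -0.3757 -0.0278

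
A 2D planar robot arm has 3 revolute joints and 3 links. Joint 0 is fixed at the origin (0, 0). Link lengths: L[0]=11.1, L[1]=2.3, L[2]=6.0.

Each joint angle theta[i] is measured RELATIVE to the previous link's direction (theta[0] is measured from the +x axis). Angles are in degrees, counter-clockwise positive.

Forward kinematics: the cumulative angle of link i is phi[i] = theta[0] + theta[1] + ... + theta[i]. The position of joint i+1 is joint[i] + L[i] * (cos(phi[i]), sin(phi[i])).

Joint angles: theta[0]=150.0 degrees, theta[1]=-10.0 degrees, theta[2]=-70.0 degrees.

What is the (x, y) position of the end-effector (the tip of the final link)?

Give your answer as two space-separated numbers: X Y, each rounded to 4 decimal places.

joint[0] = (0.0000, 0.0000)  (base)
link 0: phi[0] = 150 = 150 deg
  cos(150 deg) = -0.8660, sin(150 deg) = 0.5000
  joint[1] = (0.0000, 0.0000) + 11.1 * (-0.8660, 0.5000) = (0.0000 + -9.6129, 0.0000 + 5.5500) = (-9.6129, 5.5500)
link 1: phi[1] = 150 + -10 = 140 deg
  cos(140 deg) = -0.7660, sin(140 deg) = 0.6428
  joint[2] = (-9.6129, 5.5500) + 2.3 * (-0.7660, 0.6428) = (-9.6129 + -1.7619, 5.5500 + 1.4784) = (-11.3748, 7.0284)
link 2: phi[2] = 150 + -10 + -70 = 70 deg
  cos(70 deg) = 0.3420, sin(70 deg) = 0.9397
  joint[3] = (-11.3748, 7.0284) + 6 * (0.3420, 0.9397) = (-11.3748 + 2.0521, 7.0284 + 5.6382) = (-9.3227, 12.6666)
End effector: (-9.3227, 12.6666)

Answer: -9.3227 12.6666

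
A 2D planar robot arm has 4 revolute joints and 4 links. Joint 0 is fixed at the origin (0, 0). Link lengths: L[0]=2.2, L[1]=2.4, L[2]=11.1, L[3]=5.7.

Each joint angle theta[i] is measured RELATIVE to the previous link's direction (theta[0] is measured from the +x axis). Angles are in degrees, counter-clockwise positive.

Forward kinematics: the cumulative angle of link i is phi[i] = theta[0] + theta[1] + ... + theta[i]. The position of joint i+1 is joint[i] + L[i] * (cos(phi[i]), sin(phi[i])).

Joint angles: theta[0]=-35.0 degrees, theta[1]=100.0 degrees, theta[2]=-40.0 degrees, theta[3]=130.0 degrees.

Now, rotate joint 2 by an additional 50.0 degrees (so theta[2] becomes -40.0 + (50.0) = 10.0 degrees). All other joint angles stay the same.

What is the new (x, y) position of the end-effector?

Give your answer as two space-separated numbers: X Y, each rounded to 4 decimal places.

Answer: 0.5234 9.2261

Derivation:
joint[0] = (0.0000, 0.0000)  (base)
link 0: phi[0] = -35 = -35 deg
  cos(-35 deg) = 0.8192, sin(-35 deg) = -0.5736
  joint[1] = (0.0000, 0.0000) + 2.2 * (0.8192, -0.5736) = (0.0000 + 1.8021, 0.0000 + -1.2619) = (1.8021, -1.2619)
link 1: phi[1] = -35 + 100 = 65 deg
  cos(65 deg) = 0.4226, sin(65 deg) = 0.9063
  joint[2] = (1.8021, -1.2619) + 2.4 * (0.4226, 0.9063) = (1.8021 + 1.0143, -1.2619 + 2.1751) = (2.8164, 0.9133)
link 2: phi[2] = -35 + 100 + 10 = 75 deg
  cos(75 deg) = 0.2588, sin(75 deg) = 0.9659
  joint[3] = (2.8164, 0.9133) + 11.1 * (0.2588, 0.9659) = (2.8164 + 2.8729, 0.9133 + 10.7218) = (5.6893, 11.6350)
link 3: phi[3] = -35 + 100 + 10 + 130 = 205 deg
  cos(205 deg) = -0.9063, sin(205 deg) = -0.4226
  joint[4] = (5.6893, 11.6350) + 5.7 * (-0.9063, -0.4226) = (5.6893 + -5.1660, 11.6350 + -2.4089) = (0.5234, 9.2261)
End effector: (0.5234, 9.2261)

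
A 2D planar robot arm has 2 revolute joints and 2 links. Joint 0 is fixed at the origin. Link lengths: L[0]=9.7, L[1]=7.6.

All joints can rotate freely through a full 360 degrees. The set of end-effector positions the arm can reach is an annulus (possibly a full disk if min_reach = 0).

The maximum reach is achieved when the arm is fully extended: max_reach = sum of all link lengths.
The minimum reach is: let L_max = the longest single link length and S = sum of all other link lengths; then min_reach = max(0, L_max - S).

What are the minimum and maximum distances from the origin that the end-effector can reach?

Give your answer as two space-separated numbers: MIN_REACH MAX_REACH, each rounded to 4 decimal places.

Answer: 2.1000 17.3000

Derivation:
Link lengths: [9.7, 7.6]
max_reach = 9.7 + 7.6 = 17.3
L_max = max([9.7, 7.6]) = 9.7
S (sum of others) = 17.3 - 9.7 = 7.6
min_reach = max(0, 9.7 - 7.6) = max(0, 2.1) = 2.1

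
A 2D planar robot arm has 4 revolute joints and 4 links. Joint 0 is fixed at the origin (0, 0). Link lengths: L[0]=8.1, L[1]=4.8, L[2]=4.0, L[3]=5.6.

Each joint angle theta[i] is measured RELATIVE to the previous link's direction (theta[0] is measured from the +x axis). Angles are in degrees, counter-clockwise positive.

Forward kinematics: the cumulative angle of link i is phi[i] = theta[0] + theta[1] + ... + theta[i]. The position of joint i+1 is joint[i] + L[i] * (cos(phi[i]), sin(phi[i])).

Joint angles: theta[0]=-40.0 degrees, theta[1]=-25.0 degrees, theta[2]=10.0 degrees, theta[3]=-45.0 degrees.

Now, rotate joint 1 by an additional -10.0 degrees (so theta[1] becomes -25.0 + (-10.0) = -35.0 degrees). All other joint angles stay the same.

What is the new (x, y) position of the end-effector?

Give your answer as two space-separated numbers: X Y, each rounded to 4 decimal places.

Answer: 7.2225 -18.7305

Derivation:
joint[0] = (0.0000, 0.0000)  (base)
link 0: phi[0] = -40 = -40 deg
  cos(-40 deg) = 0.7660, sin(-40 deg) = -0.6428
  joint[1] = (0.0000, 0.0000) + 8.1 * (0.7660, -0.6428) = (0.0000 + 6.2050, 0.0000 + -5.2066) = (6.2050, -5.2066)
link 1: phi[1] = -40 + -35 = -75 deg
  cos(-75 deg) = 0.2588, sin(-75 deg) = -0.9659
  joint[2] = (6.2050, -5.2066) + 4.8 * (0.2588, -0.9659) = (6.2050 + 1.2423, -5.2066 + -4.6364) = (7.4473, -9.8430)
link 2: phi[2] = -40 + -35 + 10 = -65 deg
  cos(-65 deg) = 0.4226, sin(-65 deg) = -0.9063
  joint[3] = (7.4473, -9.8430) + 4 * (0.4226, -0.9063) = (7.4473 + 1.6905, -9.8430 + -3.6252) = (9.1378, -13.4683)
link 3: phi[3] = -40 + -35 + 10 + -45 = -110 deg
  cos(-110 deg) = -0.3420, sin(-110 deg) = -0.9397
  joint[4] = (9.1378, -13.4683) + 5.6 * (-0.3420, -0.9397) = (9.1378 + -1.9153, -13.4683 + -5.2623) = (7.2225, -18.7305)
End effector: (7.2225, -18.7305)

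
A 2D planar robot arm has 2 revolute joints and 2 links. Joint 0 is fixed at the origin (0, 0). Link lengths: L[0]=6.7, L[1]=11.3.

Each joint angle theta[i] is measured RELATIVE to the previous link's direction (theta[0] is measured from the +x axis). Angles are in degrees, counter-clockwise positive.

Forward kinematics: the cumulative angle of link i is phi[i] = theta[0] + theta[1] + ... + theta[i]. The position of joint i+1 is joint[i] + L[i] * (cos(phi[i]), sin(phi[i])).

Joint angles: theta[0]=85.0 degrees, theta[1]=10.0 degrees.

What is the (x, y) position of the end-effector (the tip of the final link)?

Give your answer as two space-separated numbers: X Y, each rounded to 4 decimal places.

Answer: -0.4009 17.9315

Derivation:
joint[0] = (0.0000, 0.0000)  (base)
link 0: phi[0] = 85 = 85 deg
  cos(85 deg) = 0.0872, sin(85 deg) = 0.9962
  joint[1] = (0.0000, 0.0000) + 6.7 * (0.0872, 0.9962) = (0.0000 + 0.5839, 0.0000 + 6.6745) = (0.5839, 6.6745)
link 1: phi[1] = 85 + 10 = 95 deg
  cos(95 deg) = -0.0872, sin(95 deg) = 0.9962
  joint[2] = (0.5839, 6.6745) + 11.3 * (-0.0872, 0.9962) = (0.5839 + -0.9849, 6.6745 + 11.2570) = (-0.4009, 17.9315)
End effector: (-0.4009, 17.9315)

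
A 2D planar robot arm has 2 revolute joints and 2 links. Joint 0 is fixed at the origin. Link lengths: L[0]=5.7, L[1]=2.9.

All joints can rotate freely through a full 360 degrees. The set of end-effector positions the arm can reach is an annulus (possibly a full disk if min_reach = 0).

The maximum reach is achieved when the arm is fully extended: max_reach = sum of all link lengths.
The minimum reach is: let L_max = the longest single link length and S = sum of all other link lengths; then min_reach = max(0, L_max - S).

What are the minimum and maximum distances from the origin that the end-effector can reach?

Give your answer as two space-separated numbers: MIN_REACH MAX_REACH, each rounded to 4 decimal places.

Answer: 2.8000 8.6000

Derivation:
Link lengths: [5.7, 2.9]
max_reach = 5.7 + 2.9 = 8.6
L_max = max([5.7, 2.9]) = 5.7
S (sum of others) = 8.6 - 5.7 = 2.9
min_reach = max(0, 5.7 - 2.9) = max(0, 2.8) = 2.8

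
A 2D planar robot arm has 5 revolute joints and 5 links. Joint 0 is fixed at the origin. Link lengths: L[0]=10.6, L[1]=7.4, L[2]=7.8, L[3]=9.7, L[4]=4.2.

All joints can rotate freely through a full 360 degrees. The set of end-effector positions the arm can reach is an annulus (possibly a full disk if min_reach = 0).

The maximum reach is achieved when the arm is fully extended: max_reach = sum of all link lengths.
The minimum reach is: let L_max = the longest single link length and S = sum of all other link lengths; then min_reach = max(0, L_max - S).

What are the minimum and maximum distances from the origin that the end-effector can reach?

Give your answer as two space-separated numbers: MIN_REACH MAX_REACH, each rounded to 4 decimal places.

Answer: 0.0000 39.7000

Derivation:
Link lengths: [10.6, 7.4, 7.8, 9.7, 4.2]
max_reach = 10.6 + 7.4 + 7.8 + 9.7 + 4.2 = 39.7
L_max = max([10.6, 7.4, 7.8, 9.7, 4.2]) = 10.6
S (sum of others) = 39.7 - 10.6 = 29.1
min_reach = max(0, 10.6 - 29.1) = max(0, -18.5) = 0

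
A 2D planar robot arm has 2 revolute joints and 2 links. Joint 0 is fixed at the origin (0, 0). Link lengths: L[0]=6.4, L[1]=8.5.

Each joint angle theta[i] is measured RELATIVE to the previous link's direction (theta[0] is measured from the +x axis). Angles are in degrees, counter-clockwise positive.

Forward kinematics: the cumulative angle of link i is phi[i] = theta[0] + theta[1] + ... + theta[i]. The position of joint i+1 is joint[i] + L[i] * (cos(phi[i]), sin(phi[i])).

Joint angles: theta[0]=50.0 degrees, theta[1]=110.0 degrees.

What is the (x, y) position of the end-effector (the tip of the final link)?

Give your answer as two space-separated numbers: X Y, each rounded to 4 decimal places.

joint[0] = (0.0000, 0.0000)  (base)
link 0: phi[0] = 50 = 50 deg
  cos(50 deg) = 0.6428, sin(50 deg) = 0.7660
  joint[1] = (0.0000, 0.0000) + 6.4 * (0.6428, 0.7660) = (0.0000 + 4.1138, 0.0000 + 4.9027) = (4.1138, 4.9027)
link 1: phi[1] = 50 + 110 = 160 deg
  cos(160 deg) = -0.9397, sin(160 deg) = 0.3420
  joint[2] = (4.1138, 4.9027) + 8.5 * (-0.9397, 0.3420) = (4.1138 + -7.9874, 4.9027 + 2.9072) = (-3.8735, 7.8099)
End effector: (-3.8735, 7.8099)

Answer: -3.8735 7.8099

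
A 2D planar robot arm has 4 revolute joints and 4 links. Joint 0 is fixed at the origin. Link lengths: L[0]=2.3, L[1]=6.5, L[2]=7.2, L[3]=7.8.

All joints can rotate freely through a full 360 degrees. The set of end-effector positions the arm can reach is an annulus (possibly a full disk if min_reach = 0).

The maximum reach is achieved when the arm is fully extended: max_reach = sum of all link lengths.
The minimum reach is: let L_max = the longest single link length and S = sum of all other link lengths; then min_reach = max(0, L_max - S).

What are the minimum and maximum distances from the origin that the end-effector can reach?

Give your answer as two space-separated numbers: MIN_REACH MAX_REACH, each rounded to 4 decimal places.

Answer: 0.0000 23.8000

Derivation:
Link lengths: [2.3, 6.5, 7.2, 7.8]
max_reach = 2.3 + 6.5 + 7.2 + 7.8 = 23.8
L_max = max([2.3, 6.5, 7.2, 7.8]) = 7.8
S (sum of others) = 23.8 - 7.8 = 16
min_reach = max(0, 7.8 - 16) = max(0, -8.2) = 0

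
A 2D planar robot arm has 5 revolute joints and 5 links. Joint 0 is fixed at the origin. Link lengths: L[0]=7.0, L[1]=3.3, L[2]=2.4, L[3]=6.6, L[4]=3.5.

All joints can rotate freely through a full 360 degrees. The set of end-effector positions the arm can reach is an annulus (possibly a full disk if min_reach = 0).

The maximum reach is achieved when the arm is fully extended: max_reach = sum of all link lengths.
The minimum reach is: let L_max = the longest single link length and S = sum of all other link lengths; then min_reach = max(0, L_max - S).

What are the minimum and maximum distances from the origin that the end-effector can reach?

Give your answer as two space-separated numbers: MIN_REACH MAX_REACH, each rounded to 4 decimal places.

Link lengths: [7.0, 3.3, 2.4, 6.6, 3.5]
max_reach = 7 + 3.3 + 2.4 + 6.6 + 3.5 = 22.8
L_max = max([7.0, 3.3, 2.4, 6.6, 3.5]) = 7
S (sum of others) = 22.8 - 7 = 15.8
min_reach = max(0, 7 - 15.8) = max(0, -8.8) = 0

Answer: 0.0000 22.8000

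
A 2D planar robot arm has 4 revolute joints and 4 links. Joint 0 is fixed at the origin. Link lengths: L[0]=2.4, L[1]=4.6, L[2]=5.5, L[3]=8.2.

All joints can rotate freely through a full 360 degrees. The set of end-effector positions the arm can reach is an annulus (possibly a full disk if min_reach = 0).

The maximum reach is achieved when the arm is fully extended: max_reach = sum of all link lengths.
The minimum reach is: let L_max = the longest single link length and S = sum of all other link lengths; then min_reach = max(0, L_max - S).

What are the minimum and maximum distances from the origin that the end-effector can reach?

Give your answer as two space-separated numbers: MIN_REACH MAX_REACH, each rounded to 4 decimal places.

Answer: 0.0000 20.7000

Derivation:
Link lengths: [2.4, 4.6, 5.5, 8.2]
max_reach = 2.4 + 4.6 + 5.5 + 8.2 = 20.7
L_max = max([2.4, 4.6, 5.5, 8.2]) = 8.2
S (sum of others) = 20.7 - 8.2 = 12.5
min_reach = max(0, 8.2 - 12.5) = max(0, -4.3) = 0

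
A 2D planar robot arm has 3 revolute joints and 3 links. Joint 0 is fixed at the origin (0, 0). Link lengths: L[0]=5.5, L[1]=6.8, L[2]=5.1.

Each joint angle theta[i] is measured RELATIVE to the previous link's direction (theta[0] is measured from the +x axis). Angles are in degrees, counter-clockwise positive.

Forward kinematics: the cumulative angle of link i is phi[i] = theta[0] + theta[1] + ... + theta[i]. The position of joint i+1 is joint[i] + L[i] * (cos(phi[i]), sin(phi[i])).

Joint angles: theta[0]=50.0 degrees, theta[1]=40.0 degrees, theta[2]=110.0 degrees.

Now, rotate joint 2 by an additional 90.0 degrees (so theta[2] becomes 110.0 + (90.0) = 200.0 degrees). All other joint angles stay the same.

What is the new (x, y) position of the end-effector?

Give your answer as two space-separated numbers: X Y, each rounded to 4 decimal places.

joint[0] = (0.0000, 0.0000)  (base)
link 0: phi[0] = 50 = 50 deg
  cos(50 deg) = 0.6428, sin(50 deg) = 0.7660
  joint[1] = (0.0000, 0.0000) + 5.5 * (0.6428, 0.7660) = (0.0000 + 3.5353, 0.0000 + 4.2132) = (3.5353, 4.2132)
link 1: phi[1] = 50 + 40 = 90 deg
  cos(90 deg) = 0.0000, sin(90 deg) = 1.0000
  joint[2] = (3.5353, 4.2132) + 6.8 * (0.0000, 1.0000) = (3.5353 + 0.0000, 4.2132 + 6.8000) = (3.5353, 11.0132)
link 2: phi[2] = 50 + 40 + 200 = 290 deg
  cos(290 deg) = 0.3420, sin(290 deg) = -0.9397
  joint[3] = (3.5353, 11.0132) + 5.1 * (0.3420, -0.9397) = (3.5353 + 1.7443, 11.0132 + -4.7924) = (5.2796, 6.2208)
End effector: (5.2796, 6.2208)

Answer: 5.2796 6.2208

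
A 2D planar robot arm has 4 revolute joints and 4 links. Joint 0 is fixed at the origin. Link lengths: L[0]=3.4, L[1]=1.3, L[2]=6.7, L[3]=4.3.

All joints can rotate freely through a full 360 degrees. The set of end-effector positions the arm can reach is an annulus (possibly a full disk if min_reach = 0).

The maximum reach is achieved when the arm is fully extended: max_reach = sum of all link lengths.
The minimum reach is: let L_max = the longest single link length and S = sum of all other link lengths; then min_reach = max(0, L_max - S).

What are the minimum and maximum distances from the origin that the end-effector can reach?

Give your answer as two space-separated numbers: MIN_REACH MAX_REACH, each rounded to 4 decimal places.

Link lengths: [3.4, 1.3, 6.7, 4.3]
max_reach = 3.4 + 1.3 + 6.7 + 4.3 = 15.7
L_max = max([3.4, 1.3, 6.7, 4.3]) = 6.7
S (sum of others) = 15.7 - 6.7 = 9
min_reach = max(0, 6.7 - 9) = max(0, -2.3) = 0

Answer: 0.0000 15.7000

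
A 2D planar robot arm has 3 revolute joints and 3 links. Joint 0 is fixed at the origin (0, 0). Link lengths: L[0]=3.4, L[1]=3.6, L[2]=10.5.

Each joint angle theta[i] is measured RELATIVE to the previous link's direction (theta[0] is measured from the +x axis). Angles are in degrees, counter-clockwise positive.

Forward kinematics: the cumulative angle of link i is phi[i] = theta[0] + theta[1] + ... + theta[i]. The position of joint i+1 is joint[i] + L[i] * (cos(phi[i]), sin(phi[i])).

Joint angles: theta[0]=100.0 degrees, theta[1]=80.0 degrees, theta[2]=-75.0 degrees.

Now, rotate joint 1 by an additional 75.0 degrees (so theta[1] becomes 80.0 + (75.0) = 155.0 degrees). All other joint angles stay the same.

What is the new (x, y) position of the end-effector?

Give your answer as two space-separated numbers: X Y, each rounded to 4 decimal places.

Answer: -12.0222 -0.1290

Derivation:
joint[0] = (0.0000, 0.0000)  (base)
link 0: phi[0] = 100 = 100 deg
  cos(100 deg) = -0.1736, sin(100 deg) = 0.9848
  joint[1] = (0.0000, 0.0000) + 3.4 * (-0.1736, 0.9848) = (0.0000 + -0.5904, 0.0000 + 3.3483) = (-0.5904, 3.3483)
link 1: phi[1] = 100 + 155 = 255 deg
  cos(255 deg) = -0.2588, sin(255 deg) = -0.9659
  joint[2] = (-0.5904, 3.3483) + 3.6 * (-0.2588, -0.9659) = (-0.5904 + -0.9317, 3.3483 + -3.4773) = (-1.5222, -0.1290)
link 2: phi[2] = 100 + 155 + -75 = 180 deg
  cos(180 deg) = -1.0000, sin(180 deg) = 0.0000
  joint[3] = (-1.5222, -0.1290) + 10.5 * (-1.0000, 0.0000) = (-1.5222 + -10.5000, -0.1290 + 0.0000) = (-12.0222, -0.1290)
End effector: (-12.0222, -0.1290)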